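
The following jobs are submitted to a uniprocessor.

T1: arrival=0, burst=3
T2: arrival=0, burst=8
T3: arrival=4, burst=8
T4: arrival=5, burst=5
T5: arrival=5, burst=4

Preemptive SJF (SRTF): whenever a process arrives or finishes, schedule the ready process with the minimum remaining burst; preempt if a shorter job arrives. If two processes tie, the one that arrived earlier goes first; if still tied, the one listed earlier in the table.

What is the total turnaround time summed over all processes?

60

Gantt: | T1 0-3 | T2 3-5 | T5 5-9 | T4 9-14 | T2 14-20 | T3 20-28 |
Completion: T1=3  T2=20  T3=28  T4=14  T5=9
Turnaround (C−A): T1=3  T2=20  T3=24  T4=9  T5=4
Turnaround = completion − arrival: T1=3, T2=20, T3=24, T4=9, T5=4
Total turnaround = 3 + 20 + 24 + 9 + 4 = 60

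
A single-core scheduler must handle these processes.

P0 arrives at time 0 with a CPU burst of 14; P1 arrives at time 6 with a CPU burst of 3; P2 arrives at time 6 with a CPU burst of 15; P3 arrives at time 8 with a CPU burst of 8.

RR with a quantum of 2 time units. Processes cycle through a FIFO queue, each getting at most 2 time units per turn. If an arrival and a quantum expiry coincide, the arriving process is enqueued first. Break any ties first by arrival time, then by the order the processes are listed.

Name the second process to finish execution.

P0

Timeline: | P0 0-6 | P1 6-8 | P2 8-10 | P0 10-12 | P3 12-14 | P1 14-15 | P2 15-17 | P0 17-19 | P3 19-21 | P2 21-23 | P0 23-25 | P3 25-27 | P2 27-29 | P0 29-31 | P3 31-33 | P2 33-40 |
Completion: P0=31  P1=15  P2=40  P3=33
Turnaround (C−A): P0=31  P1=9  P2=34  P3=25
Finish order: P1 → P0 → P3 → P2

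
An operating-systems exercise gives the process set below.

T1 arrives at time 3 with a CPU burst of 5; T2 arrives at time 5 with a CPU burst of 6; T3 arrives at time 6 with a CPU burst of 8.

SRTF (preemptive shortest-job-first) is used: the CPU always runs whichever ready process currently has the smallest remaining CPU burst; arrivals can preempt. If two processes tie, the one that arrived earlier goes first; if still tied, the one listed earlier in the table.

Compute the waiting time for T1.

Timeline: | idle 0-3 | T1 3-8 | T2 8-14 | T3 14-22 |
Completion: T1=8  T2=14  T3=22
Waiting(T1) = turnaround − burst = 5 − 5 = 0

0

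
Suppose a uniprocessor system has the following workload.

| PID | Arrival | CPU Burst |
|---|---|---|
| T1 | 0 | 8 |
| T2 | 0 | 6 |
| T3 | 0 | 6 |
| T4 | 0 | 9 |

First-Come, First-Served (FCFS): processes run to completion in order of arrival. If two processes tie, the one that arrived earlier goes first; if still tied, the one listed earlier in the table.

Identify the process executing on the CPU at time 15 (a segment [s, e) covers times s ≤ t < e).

T3

Gantt: | T1 0-8 | T2 8-14 | T3 14-20 | T4 20-29 |
Completion: T1=8  T2=14  T3=20  T4=29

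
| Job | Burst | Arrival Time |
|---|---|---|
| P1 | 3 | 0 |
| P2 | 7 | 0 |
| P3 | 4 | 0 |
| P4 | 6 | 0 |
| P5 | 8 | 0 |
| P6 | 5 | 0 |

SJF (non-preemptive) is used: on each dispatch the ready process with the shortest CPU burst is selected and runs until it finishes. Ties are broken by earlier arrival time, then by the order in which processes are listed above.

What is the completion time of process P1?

3

Schedule: | P1 0-3 | P3 3-7 | P6 7-12 | P4 12-18 | P2 18-25 | P5 25-33 |
Completion: P1=3  P2=25  P3=7  P4=18  P5=33  P6=12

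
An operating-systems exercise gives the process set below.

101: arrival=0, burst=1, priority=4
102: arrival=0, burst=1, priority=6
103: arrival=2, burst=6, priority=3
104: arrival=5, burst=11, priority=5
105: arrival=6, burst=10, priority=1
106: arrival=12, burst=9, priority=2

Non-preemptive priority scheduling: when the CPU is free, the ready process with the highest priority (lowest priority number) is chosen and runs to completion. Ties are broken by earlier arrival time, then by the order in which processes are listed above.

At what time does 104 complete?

Timeline: | 101 0-1 | 102 1-2 | 103 2-8 | 105 8-18 | 106 18-27 | 104 27-38 |
Completion: 101=1  102=2  103=8  104=38  105=18  106=27

38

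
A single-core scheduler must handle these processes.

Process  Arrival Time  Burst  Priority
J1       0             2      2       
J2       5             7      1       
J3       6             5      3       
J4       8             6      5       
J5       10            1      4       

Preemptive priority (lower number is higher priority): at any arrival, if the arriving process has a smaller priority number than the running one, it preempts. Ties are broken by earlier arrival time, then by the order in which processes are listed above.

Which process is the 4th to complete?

Gantt: | J1 0-2 | idle 2-5 | J2 5-12 | J3 12-17 | J5 17-18 | J4 18-24 |
Completion: J1=2  J2=12  J3=17  J4=24  J5=18
Turnaround (C−A): J1=2  J2=7  J3=11  J4=16  J5=8
Finish order: J1 → J2 → J3 → J5 → J4

J5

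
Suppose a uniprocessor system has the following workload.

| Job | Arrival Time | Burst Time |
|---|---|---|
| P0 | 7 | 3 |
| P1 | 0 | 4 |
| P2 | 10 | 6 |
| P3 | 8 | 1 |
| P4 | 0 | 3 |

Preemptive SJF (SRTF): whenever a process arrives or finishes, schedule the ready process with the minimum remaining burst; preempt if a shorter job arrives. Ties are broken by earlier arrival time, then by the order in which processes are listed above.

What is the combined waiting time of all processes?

Gantt: | P4 0-3 | P1 3-7 | P0 7-8 | P3 8-9 | P0 9-11 | P2 11-17 |
Completion: P0=11  P1=7  P2=17  P3=9  P4=3
Waiting = turnaround − burst: P0=1, P1=3, P2=1, P3=0, P4=0
Total waiting = 1 + 3 + 1 + 0 + 0 = 5

5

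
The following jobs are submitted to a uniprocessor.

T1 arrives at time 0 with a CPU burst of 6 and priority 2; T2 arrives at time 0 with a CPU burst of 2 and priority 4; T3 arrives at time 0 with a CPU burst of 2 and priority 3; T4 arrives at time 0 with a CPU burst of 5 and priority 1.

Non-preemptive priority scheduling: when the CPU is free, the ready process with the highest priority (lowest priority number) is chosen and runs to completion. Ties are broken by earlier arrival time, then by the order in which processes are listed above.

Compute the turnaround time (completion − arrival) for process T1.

11

Timeline: | T4 0-5 | T1 5-11 | T3 11-13 | T2 13-15 |
Completion: T1=11  T2=15  T3=13  T4=5
Turnaround(T1) = completion − arrival = 11 − 0 = 11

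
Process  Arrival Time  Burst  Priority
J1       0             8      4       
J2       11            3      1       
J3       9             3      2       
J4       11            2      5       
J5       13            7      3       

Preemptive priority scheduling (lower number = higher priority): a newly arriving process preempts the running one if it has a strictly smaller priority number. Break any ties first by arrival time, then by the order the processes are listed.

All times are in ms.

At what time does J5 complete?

22

Schedule: | J1 0-8 | idle 8-9 | J3 9-11 | J2 11-14 | J3 14-15 | J5 15-22 | J4 22-24 |
Completion: J1=8  J2=14  J3=15  J4=24  J5=22
Turnaround (C−A): J1=8  J2=3  J3=6  J4=13  J5=9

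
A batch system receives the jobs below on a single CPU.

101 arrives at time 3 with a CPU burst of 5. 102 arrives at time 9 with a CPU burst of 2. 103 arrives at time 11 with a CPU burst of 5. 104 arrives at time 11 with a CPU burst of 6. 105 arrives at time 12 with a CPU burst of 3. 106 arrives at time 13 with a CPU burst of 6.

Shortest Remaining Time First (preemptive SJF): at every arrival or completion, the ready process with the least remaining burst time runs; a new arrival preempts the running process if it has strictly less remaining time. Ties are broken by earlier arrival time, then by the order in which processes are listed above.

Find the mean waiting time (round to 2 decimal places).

Timeline: | idle 0-3 | 101 3-8 | idle 8-9 | 102 9-11 | 103 11-12 | 105 12-15 | 103 15-19 | 104 19-25 | 106 25-31 |
Completion: 101=8  102=11  103=19  104=25  105=15  106=31
Waiting times: 101=0, 102=0, 103=3, 104=8, 105=0, 106=12
Average waiting = (0+0+3+8+0+12) / 6 = 23/6 = 3.83

3.83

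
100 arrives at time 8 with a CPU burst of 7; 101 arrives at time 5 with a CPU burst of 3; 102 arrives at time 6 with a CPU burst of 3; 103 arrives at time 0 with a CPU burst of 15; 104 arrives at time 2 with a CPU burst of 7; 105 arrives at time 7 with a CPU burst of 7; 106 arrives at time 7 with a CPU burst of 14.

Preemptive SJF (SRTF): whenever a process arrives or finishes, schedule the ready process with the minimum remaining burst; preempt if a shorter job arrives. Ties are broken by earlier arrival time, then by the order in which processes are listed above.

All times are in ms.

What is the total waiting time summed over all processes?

Timeline: | 103 0-2 | 104 2-5 | 101 5-8 | 102 8-11 | 104 11-15 | 105 15-22 | 100 22-29 | 103 29-42 | 106 42-56 |
Completion: 100=29  101=8  102=11  103=42  104=15  105=22  106=56
Turnaround (C−A): 100=21  101=3  102=5  103=42  104=13  105=15  106=49
Waiting = turnaround − burst: 100=14, 101=0, 102=2, 103=27, 104=6, 105=8, 106=35
Total waiting = 14 + 0 + 2 + 27 + 6 + 8 + 35 = 92

92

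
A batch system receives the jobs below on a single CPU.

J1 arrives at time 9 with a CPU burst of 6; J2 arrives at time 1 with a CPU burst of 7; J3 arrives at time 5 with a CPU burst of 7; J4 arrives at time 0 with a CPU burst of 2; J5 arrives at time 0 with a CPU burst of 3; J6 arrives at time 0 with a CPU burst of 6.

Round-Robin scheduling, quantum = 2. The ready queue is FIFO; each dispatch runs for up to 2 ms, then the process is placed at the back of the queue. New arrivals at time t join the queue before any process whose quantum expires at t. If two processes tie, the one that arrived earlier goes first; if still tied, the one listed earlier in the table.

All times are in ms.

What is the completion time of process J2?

28

Schedule: | J4 0-2 | J5 2-4 | J6 4-6 | J2 6-8 | J5 8-9 | J3 9-11 | J6 11-13 | J2 13-15 | J1 15-17 | J3 17-19 | J6 19-21 | J2 21-23 | J1 23-25 | J3 25-27 | J2 27-28 | J1 28-30 | J3 30-31 |
Completion: J1=30  J2=28  J3=31  J4=2  J5=9  J6=21
Turnaround (C−A): J1=21  J2=27  J3=26  J4=2  J5=9  J6=21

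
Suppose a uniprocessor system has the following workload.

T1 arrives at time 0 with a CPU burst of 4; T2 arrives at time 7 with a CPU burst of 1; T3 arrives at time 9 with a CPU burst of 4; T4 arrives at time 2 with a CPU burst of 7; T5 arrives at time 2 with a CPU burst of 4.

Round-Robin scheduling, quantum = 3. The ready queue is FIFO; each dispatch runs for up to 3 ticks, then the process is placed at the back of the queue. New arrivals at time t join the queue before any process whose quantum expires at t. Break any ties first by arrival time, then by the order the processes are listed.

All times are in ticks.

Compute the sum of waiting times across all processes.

41

Schedule: | T1 0-3 | T4 3-6 | T5 6-9 | T1 9-10 | T4 10-13 | T2 13-14 | T3 14-17 | T5 17-18 | T4 18-19 | T3 19-20 |
Completion: T1=10  T2=14  T3=20  T4=19  T5=18
Turnaround (C−A): T1=10  T2=7  T3=11  T4=17  T5=16
Waiting = turnaround − burst: T1=6, T2=6, T3=7, T4=10, T5=12
Total waiting = 6 + 6 + 7 + 10 + 12 = 41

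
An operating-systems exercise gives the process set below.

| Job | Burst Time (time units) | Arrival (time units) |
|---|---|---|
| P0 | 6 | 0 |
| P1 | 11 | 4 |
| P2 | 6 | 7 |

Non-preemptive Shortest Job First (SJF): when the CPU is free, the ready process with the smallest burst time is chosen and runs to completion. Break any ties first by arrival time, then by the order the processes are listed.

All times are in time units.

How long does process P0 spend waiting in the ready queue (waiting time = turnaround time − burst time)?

0

Gantt: | P0 0-6 | P1 6-17 | P2 17-23 |
Completion: P0=6  P1=17  P2=23
Waiting(P0) = turnaround − burst = 6 − 6 = 0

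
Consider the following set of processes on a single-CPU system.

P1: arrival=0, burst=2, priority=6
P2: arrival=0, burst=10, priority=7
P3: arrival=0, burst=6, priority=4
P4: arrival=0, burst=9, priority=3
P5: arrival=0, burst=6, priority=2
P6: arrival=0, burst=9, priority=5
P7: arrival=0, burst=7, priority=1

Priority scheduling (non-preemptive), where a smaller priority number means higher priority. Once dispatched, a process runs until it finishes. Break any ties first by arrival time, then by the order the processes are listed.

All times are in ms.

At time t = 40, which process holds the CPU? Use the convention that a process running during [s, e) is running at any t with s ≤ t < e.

P2

Gantt: | P7 0-7 | P5 7-13 | P4 13-22 | P3 22-28 | P6 28-37 | P1 37-39 | P2 39-49 |
Completion: P1=39  P2=49  P3=28  P4=22  P5=13  P6=37  P7=7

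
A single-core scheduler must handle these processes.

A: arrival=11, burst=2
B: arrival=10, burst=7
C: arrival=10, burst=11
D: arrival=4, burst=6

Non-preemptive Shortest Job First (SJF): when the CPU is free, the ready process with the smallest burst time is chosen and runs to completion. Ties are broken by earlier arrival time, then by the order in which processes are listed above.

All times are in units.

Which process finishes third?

Gantt: | idle 0-4 | D 4-10 | B 10-17 | A 17-19 | C 19-30 |
Completion: A=19  B=17  C=30  D=10
Turnaround (C−A): A=8  B=7  C=20  D=6
Finish order: D → B → A → C

A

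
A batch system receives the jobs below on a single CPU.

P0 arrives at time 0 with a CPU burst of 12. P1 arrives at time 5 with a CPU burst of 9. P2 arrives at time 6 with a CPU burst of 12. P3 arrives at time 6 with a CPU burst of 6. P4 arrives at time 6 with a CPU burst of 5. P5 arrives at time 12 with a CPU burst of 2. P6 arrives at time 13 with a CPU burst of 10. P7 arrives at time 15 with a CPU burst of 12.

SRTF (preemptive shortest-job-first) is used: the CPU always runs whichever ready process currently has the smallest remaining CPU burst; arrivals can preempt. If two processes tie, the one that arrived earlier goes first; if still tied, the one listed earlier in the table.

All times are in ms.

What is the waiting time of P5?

0

Schedule: | P0 0-6 | P4 6-11 | P0 11-12 | P5 12-14 | P0 14-19 | P3 19-25 | P1 25-34 | P6 34-44 | P2 44-56 | P7 56-68 |
Completion: P0=19  P1=34  P2=56  P3=25  P4=11  P5=14  P6=44  P7=68
Turnaround (C−A): P0=19  P1=29  P2=50  P3=19  P4=5  P5=2  P6=31  P7=53
Waiting(P5) = turnaround − burst = 2 − 2 = 0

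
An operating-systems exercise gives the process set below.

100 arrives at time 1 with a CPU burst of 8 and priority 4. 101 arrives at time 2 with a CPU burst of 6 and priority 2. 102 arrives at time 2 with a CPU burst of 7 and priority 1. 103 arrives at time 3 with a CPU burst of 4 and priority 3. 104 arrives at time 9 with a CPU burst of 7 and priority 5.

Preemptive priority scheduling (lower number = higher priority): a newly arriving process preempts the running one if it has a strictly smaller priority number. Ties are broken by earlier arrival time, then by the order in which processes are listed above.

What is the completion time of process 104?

Timeline: | idle 0-1 | 100 1-2 | 102 2-9 | 101 9-15 | 103 15-19 | 100 19-26 | 104 26-33 |
Completion: 100=26  101=15  102=9  103=19  104=33

33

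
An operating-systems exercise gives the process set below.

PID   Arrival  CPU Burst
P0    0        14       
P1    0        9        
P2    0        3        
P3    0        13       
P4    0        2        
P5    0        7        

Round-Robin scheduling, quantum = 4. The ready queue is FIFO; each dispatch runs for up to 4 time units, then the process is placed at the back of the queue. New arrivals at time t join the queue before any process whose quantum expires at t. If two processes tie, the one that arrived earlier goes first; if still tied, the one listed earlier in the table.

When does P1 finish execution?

41

Gantt: | P0 0-4 | P1 4-8 | P2 8-11 | P3 11-15 | P4 15-17 | P5 17-21 | P0 21-25 | P1 25-29 | P3 29-33 | P5 33-36 | P0 36-40 | P1 40-41 | P3 41-45 | P0 45-47 | P3 47-48 |
Completion: P0=47  P1=41  P2=11  P3=48  P4=17  P5=36
Turnaround (C−A): P0=47  P1=41  P2=11  P3=48  P4=17  P5=36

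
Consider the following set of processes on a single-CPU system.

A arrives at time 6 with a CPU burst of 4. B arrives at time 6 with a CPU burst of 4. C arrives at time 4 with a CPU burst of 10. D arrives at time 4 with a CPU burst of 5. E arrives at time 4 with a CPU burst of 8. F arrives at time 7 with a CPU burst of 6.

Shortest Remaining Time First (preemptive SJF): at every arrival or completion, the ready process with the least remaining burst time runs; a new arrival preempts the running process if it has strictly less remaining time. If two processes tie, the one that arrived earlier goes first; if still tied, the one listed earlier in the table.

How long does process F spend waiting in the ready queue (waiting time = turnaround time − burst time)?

Gantt: | idle 0-4 | D 4-9 | A 9-13 | B 13-17 | F 17-23 | E 23-31 | C 31-41 |
Completion: A=13  B=17  C=41  D=9  E=31  F=23
Waiting(F) = turnaround − burst = 16 − 6 = 10

10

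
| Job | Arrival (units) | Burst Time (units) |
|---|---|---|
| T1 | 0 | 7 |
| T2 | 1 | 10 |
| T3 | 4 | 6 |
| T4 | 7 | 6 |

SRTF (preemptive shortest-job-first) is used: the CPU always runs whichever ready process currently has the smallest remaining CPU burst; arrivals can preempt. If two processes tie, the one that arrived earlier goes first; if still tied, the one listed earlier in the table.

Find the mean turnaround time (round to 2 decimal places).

Timeline: | T1 0-7 | T3 7-13 | T4 13-19 | T2 19-29 |
Completion: T1=7  T2=29  T3=13  T4=19
Turnaround (C−A): T1=7  T2=28  T3=9  T4=12
Turnaround times: T1=7, T2=28, T3=9, T4=12
Average turnaround = (7+28+9+12) / 4 = 56/4 = 14.00

14.00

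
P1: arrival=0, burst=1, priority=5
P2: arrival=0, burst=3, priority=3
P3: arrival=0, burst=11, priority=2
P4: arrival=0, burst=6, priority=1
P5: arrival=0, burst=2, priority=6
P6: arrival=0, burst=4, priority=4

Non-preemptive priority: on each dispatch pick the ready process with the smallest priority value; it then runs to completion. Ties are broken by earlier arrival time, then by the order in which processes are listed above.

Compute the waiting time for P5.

25

Gantt: | P4 0-6 | P3 6-17 | P2 17-20 | P6 20-24 | P1 24-25 | P5 25-27 |
Completion: P1=25  P2=20  P3=17  P4=6  P5=27  P6=24
Turnaround (C−A): P1=25  P2=20  P3=17  P4=6  P5=27  P6=24
Waiting(P5) = turnaround − burst = 27 − 2 = 25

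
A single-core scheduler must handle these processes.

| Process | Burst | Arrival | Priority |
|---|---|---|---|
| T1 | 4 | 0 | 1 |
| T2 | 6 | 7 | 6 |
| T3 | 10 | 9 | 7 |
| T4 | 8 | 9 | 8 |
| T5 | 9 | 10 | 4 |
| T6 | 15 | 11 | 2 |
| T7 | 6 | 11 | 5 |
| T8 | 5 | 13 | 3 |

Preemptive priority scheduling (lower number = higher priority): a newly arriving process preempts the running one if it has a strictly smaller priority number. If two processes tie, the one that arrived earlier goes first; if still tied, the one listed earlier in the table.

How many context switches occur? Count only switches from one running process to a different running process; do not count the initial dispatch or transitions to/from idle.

Timeline: | T1 0-4 | idle 4-7 | T2 7-10 | T5 10-11 | T6 11-26 | T8 26-31 | T5 31-39 | T7 39-45 | T2 45-48 | T3 48-58 | T4 58-66 |
Completion: T1=4  T2=48  T3=58  T4=66  T5=39  T6=26  T7=45  T8=31
Turnaround (C−A): T1=4  T2=41  T3=49  T4=57  T5=29  T6=15  T7=34  T8=18

8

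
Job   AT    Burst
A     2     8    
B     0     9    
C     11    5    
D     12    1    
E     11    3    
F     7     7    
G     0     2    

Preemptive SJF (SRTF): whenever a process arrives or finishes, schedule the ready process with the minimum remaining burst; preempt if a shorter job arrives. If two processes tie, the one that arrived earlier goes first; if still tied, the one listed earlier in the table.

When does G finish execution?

2

Schedule: | G 0-2 | A 2-10 | F 10-11 | E 11-12 | D 12-13 | E 13-15 | C 15-20 | F 20-26 | B 26-35 |
Completion: A=10  B=35  C=20  D=13  E=15  F=26  G=2
Turnaround (C−A): A=8  B=35  C=9  D=1  E=4  F=19  G=2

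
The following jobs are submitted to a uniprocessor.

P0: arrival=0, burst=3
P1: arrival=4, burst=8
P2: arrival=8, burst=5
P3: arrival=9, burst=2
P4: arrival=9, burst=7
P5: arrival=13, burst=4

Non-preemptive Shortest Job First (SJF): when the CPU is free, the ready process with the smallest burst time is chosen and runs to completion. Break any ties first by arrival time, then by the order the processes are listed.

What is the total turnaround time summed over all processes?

57

Gantt: | P0 0-3 | idle 3-4 | P1 4-12 | P3 12-14 | P5 14-18 | P2 18-23 | P4 23-30 |
Completion: P0=3  P1=12  P2=23  P3=14  P4=30  P5=18
Turnaround (C−A): P0=3  P1=8  P2=15  P3=5  P4=21  P5=5
Turnaround = completion − arrival: P0=3, P1=8, P2=15, P3=5, P4=21, P5=5
Total turnaround = 3 + 8 + 15 + 5 + 21 + 5 = 57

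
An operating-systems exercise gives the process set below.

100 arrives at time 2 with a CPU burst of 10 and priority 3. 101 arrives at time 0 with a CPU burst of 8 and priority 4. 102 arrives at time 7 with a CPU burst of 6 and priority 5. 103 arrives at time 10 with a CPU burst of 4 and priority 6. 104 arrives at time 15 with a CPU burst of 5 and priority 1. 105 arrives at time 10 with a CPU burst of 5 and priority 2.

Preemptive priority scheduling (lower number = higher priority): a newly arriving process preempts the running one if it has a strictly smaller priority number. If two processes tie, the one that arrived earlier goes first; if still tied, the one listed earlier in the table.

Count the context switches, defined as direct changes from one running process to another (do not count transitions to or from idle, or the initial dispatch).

7

Timeline: | 101 0-2 | 100 2-10 | 105 10-15 | 104 15-20 | 100 20-22 | 101 22-28 | 102 28-34 | 103 34-38 |
Completion: 100=22  101=28  102=34  103=38  104=20  105=15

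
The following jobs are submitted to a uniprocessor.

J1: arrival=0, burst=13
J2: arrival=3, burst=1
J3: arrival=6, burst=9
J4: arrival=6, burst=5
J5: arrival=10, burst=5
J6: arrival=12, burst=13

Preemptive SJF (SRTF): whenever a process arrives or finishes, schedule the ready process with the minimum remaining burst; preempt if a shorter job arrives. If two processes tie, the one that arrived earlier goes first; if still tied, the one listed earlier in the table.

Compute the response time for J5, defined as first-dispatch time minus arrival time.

Gantt: | J1 0-3 | J2 3-4 | J1 4-6 | J4 6-11 | J5 11-16 | J1 16-24 | J3 24-33 | J6 33-46 |
Completion: J1=24  J2=4  J3=33  J4=11  J5=16  J6=46
Response(J5) = first start − arrival = 11 − 10 = 1

1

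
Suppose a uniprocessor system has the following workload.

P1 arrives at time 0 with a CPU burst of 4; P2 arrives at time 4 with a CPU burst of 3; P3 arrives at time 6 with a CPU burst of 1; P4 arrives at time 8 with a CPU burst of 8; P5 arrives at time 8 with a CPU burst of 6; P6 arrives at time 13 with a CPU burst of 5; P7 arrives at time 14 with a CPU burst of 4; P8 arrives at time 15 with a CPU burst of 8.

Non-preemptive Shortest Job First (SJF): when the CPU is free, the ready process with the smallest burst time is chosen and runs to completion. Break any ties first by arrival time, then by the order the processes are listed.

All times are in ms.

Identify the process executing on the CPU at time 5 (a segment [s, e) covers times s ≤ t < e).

P2

Gantt: | P1 0-4 | P2 4-7 | P3 7-8 | P5 8-14 | P7 14-18 | P6 18-23 | P4 23-31 | P8 31-39 |
Completion: P1=4  P2=7  P3=8  P4=31  P5=14  P6=23  P7=18  P8=39
Turnaround (C−A): P1=4  P2=3  P3=2  P4=23  P5=6  P6=10  P7=4  P8=24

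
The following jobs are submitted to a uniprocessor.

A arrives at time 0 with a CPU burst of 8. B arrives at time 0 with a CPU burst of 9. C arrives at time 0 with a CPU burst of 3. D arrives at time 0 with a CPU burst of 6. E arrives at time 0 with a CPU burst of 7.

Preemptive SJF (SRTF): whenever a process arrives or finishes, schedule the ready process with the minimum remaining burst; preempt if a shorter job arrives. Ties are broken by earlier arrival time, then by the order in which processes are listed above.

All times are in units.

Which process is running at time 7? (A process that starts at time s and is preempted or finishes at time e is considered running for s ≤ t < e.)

D

Gantt: | C 0-3 | D 3-9 | E 9-16 | A 16-24 | B 24-33 |
Completion: A=24  B=33  C=3  D=9  E=16
Turnaround (C−A): A=24  B=33  C=3  D=9  E=16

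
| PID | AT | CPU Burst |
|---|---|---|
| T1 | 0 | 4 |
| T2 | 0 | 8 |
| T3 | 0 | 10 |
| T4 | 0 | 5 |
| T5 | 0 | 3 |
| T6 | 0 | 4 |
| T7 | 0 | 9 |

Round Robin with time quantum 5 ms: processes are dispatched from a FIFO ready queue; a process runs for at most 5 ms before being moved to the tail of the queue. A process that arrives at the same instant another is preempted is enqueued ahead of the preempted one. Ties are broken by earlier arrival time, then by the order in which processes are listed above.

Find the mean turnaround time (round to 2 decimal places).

Timeline: | T1 0-4 | T2 4-9 | T3 9-14 | T4 14-19 | T5 19-22 | T6 22-26 | T7 26-31 | T2 31-34 | T3 34-39 | T7 39-43 |
Completion: T1=4  T2=34  T3=39  T4=19  T5=22  T6=26  T7=43
Turnaround times: T1=4, T2=34, T3=39, T4=19, T5=22, T6=26, T7=43
Average turnaround = (4+34+39+19+22+26+43) / 7 = 187/7 = 26.71

26.71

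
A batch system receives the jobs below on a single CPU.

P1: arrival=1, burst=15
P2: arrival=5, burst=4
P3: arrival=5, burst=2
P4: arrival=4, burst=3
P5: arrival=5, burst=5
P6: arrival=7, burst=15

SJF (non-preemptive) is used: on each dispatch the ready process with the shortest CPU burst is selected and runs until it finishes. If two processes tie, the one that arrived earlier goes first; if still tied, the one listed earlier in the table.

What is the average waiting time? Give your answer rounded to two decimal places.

14.00

Schedule: | idle 0-1 | P1 1-16 | P3 16-18 | P4 18-21 | P2 21-25 | P5 25-30 | P6 30-45 |
Completion: P1=16  P2=25  P3=18  P4=21  P5=30  P6=45
Turnaround (C−A): P1=15  P2=20  P3=13  P4=17  P5=25  P6=38
Waiting times: P1=0, P2=16, P3=11, P4=14, P5=20, P6=23
Average waiting = (0+16+11+14+20+23) / 6 = 84/6 = 14.00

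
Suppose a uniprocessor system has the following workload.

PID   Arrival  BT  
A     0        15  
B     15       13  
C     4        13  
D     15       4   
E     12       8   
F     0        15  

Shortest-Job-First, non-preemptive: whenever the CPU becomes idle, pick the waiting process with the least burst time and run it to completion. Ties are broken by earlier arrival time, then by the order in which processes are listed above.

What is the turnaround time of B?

38

Schedule: | A 0-15 | D 15-19 | E 19-27 | C 27-40 | B 40-53 | F 53-68 |
Completion: A=15  B=53  C=40  D=19  E=27  F=68
Turnaround(B) = completion − arrival = 53 − 15 = 38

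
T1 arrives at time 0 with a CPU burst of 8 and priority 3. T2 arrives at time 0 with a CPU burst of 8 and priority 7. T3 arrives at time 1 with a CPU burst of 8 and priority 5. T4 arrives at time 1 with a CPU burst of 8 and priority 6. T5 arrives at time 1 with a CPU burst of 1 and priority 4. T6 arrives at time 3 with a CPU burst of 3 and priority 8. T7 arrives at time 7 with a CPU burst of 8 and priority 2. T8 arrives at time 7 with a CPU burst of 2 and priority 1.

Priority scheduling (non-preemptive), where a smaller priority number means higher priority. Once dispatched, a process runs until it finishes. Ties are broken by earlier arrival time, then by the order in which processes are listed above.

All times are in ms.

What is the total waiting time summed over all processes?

140

Timeline: | T1 0-8 | T8 8-10 | T7 10-18 | T5 18-19 | T3 19-27 | T4 27-35 | T2 35-43 | T6 43-46 |
Completion: T1=8  T2=43  T3=27  T4=35  T5=19  T6=46  T7=18  T8=10
Waiting = turnaround − burst: T1=0, T2=35, T3=18, T4=26, T5=17, T6=40, T7=3, T8=1
Total waiting = 0 + 35 + 18 + 26 + 17 + 40 + 3 + 1 = 140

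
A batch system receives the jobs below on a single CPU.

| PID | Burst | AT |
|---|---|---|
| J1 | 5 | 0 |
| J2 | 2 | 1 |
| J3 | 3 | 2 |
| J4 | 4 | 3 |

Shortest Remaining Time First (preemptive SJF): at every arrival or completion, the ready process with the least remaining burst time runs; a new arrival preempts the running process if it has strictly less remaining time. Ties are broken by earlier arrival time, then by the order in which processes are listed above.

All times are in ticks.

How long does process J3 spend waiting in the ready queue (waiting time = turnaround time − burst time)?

1

Gantt: | J1 0-1 | J2 1-3 | J3 3-6 | J1 6-10 | J4 10-14 |
Completion: J1=10  J2=3  J3=6  J4=14
Turnaround (C−A): J1=10  J2=2  J3=4  J4=11
Waiting(J3) = turnaround − burst = 4 − 3 = 1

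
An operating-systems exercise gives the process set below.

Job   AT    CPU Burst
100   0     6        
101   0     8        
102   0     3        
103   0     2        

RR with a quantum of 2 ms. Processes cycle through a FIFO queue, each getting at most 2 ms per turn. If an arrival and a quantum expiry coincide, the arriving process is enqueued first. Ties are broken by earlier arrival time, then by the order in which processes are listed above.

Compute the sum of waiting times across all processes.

36

Gantt: | 100 0-2 | 101 2-4 | 102 4-6 | 103 6-8 | 100 8-10 | 101 10-12 | 102 12-13 | 100 13-15 | 101 15-19 |
Completion: 100=15  101=19  102=13  103=8
Turnaround (C−A): 100=15  101=19  102=13  103=8
Waiting = turnaround − burst: 100=9, 101=11, 102=10, 103=6
Total waiting = 9 + 11 + 10 + 6 = 36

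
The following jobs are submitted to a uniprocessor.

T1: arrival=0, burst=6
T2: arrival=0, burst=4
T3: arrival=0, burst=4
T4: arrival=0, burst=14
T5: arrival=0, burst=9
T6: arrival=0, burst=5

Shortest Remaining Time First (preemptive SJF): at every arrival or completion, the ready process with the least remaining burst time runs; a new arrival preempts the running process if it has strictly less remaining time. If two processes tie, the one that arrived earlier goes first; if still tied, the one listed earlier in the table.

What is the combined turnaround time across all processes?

114

Schedule: | T2 0-4 | T3 4-8 | T6 8-13 | T1 13-19 | T5 19-28 | T4 28-42 |
Completion: T1=19  T2=4  T3=8  T4=42  T5=28  T6=13
Turnaround (C−A): T1=19  T2=4  T3=8  T4=42  T5=28  T6=13
Turnaround = completion − arrival: T1=19, T2=4, T3=8, T4=42, T5=28, T6=13
Total turnaround = 19 + 4 + 8 + 42 + 28 + 13 = 114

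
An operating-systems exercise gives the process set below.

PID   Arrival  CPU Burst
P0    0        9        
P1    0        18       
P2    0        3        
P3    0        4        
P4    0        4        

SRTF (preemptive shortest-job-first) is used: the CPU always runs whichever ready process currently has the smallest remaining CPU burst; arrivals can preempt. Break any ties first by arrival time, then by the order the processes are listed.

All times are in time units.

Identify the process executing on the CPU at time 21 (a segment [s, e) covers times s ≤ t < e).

Gantt: | P2 0-3 | P3 3-7 | P4 7-11 | P0 11-20 | P1 20-38 |
Completion: P0=20  P1=38  P2=3  P3=7  P4=11

P1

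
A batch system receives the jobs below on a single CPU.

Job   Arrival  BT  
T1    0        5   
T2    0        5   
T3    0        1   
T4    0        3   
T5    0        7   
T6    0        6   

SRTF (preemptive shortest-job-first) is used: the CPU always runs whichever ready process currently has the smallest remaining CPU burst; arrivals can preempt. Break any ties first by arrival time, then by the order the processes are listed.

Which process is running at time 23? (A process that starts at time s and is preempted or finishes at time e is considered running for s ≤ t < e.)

Schedule: | T3 0-1 | T4 1-4 | T1 4-9 | T2 9-14 | T6 14-20 | T5 20-27 |
Completion: T1=9  T2=14  T3=1  T4=4  T5=27  T6=20
Turnaround (C−A): T1=9  T2=14  T3=1  T4=4  T5=27  T6=20

T5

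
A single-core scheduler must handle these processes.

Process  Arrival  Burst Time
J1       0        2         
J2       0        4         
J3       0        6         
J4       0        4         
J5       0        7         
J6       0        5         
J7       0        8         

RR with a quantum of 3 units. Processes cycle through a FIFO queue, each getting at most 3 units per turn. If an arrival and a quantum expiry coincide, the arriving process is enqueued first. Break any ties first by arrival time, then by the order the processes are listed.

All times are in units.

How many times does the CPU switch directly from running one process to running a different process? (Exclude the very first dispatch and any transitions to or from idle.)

Schedule: | J1 0-2 | J2 2-5 | J3 5-8 | J4 8-11 | J5 11-14 | J6 14-17 | J7 17-20 | J2 20-21 | J3 21-24 | J4 24-25 | J5 25-28 | J6 28-30 | J7 30-33 | J5 33-34 | J7 34-36 |
Completion: J1=2  J2=21  J3=24  J4=25  J5=34  J6=30  J7=36
Turnaround (C−A): J1=2  J2=21  J3=24  J4=25  J5=34  J6=30  J7=36

14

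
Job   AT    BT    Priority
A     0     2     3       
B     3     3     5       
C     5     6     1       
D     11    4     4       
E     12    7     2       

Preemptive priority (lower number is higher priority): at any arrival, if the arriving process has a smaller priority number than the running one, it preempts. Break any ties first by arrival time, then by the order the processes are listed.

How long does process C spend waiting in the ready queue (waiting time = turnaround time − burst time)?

Timeline: | A 0-2 | idle 2-3 | B 3-5 | C 5-11 | D 11-12 | E 12-19 | D 19-22 | B 22-23 |
Completion: A=2  B=23  C=11  D=22  E=19
Waiting(C) = turnaround − burst = 6 − 6 = 0

0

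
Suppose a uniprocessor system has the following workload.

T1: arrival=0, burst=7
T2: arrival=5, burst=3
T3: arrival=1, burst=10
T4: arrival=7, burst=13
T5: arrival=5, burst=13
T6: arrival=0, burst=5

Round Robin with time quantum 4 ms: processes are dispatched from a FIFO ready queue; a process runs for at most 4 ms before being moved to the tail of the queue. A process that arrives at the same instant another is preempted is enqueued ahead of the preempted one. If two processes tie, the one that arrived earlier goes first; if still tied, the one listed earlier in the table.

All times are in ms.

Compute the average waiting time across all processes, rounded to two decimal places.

Timeline: | T1 0-4 | T6 4-8 | T3 8-12 | T1 12-15 | T2 15-18 | T5 18-22 | T4 22-26 | T6 26-27 | T3 27-31 | T5 31-35 | T4 35-39 | T3 39-41 | T5 41-45 | T4 45-49 | T5 49-50 | T4 50-51 |
Completion: T1=15  T2=18  T3=41  T4=51  T5=50  T6=27
Turnaround (C−A): T1=15  T2=13  T3=40  T4=44  T5=45  T6=27
Waiting times: T1=8, T2=10, T3=30, T4=31, T5=32, T6=22
Average waiting = (8+10+30+31+32+22) / 6 = 133/6 = 22.17

22.17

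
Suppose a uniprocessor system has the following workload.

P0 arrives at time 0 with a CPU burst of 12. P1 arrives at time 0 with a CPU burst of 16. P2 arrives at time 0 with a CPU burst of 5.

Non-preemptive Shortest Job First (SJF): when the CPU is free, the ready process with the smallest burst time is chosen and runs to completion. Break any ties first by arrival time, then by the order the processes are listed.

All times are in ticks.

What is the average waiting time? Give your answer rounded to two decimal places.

Gantt: | P2 0-5 | P0 5-17 | P1 17-33 |
Completion: P0=17  P1=33  P2=5
Turnaround (C−A): P0=17  P1=33  P2=5
Waiting times: P0=5, P1=17, P2=0
Average waiting = (5+17+0) / 3 = 22/3 = 7.33

7.33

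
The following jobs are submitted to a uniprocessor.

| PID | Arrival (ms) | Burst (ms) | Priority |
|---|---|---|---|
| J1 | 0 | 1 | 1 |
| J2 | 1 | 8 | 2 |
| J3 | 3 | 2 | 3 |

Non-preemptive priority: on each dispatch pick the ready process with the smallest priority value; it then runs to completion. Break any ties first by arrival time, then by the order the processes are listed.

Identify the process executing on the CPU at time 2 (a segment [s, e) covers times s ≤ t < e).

J2

Gantt: | J1 0-1 | J2 1-9 | J3 9-11 |
Completion: J1=1  J2=9  J3=11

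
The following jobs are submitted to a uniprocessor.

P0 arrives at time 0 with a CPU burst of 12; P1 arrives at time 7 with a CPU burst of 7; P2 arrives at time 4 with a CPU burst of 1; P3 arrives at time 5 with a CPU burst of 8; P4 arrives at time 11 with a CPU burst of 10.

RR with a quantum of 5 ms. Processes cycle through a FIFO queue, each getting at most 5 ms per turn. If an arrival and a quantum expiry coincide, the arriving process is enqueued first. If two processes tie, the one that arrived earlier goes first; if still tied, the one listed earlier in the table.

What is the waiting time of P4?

Timeline: | P0 0-5 | P2 5-6 | P3 6-11 | P0 11-16 | P1 16-21 | P4 21-26 | P3 26-29 | P0 29-31 | P1 31-33 | P4 33-38 |
Completion: P0=31  P1=33  P2=6  P3=29  P4=38
Waiting(P4) = turnaround − burst = 27 − 10 = 17

17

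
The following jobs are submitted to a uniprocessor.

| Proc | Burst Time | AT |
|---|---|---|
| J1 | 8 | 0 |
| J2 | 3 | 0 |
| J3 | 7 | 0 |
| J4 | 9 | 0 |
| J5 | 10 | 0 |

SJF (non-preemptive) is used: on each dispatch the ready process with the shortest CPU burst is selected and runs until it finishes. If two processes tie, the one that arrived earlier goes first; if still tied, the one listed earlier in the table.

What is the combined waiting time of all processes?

58

Schedule: | J2 0-3 | J3 3-10 | J1 10-18 | J4 18-27 | J5 27-37 |
Completion: J1=18  J2=3  J3=10  J4=27  J5=37
Waiting = turnaround − burst: J1=10, J2=0, J3=3, J4=18, J5=27
Total waiting = 10 + 0 + 3 + 18 + 27 = 58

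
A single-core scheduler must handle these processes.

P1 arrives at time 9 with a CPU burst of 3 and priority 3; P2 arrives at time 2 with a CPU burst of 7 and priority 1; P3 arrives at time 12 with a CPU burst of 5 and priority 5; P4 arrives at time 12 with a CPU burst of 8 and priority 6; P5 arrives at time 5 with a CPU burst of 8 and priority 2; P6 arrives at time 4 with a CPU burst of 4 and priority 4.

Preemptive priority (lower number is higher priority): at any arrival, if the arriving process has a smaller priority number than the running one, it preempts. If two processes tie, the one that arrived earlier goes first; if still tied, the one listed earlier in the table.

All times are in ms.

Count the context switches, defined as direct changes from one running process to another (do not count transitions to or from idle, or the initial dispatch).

Gantt: | idle 0-2 | P2 2-9 | P5 9-17 | P1 17-20 | P6 20-24 | P3 24-29 | P4 29-37 |
Completion: P1=20  P2=9  P3=29  P4=37  P5=17  P6=24
Turnaround (C−A): P1=11  P2=7  P3=17  P4=25  P5=12  P6=20

5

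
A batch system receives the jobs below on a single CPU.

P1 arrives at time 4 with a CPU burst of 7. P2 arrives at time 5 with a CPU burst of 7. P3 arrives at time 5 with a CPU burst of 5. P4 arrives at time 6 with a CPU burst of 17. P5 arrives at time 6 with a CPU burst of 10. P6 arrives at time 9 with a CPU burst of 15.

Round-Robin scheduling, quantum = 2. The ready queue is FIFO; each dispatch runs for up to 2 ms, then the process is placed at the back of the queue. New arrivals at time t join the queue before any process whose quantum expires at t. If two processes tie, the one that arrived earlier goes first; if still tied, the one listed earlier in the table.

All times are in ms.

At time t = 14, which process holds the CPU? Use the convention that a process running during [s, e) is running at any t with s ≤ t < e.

Timeline: | idle 0-4 | P1 4-6 | P2 6-8 | P3 8-10 | P4 10-12 | P5 12-14 | P1 14-16 | P2 16-18 | P6 18-20 | P3 20-22 | P4 22-24 | P5 24-26 | P1 26-28 | P2 28-30 | P6 30-32 | P3 32-33 | P4 33-35 | P5 35-37 | P1 37-38 | P2 38-39 | P6 39-41 | P4 41-43 | P5 43-45 | P6 45-47 | P4 47-49 | P5 49-51 | P6 51-53 | P4 53-55 | P6 55-57 | P4 57-59 | P6 59-61 | P4 61-63 | P6 63-64 | P4 64-65 |
Completion: P1=38  P2=39  P3=33  P4=65  P5=51  P6=64

P1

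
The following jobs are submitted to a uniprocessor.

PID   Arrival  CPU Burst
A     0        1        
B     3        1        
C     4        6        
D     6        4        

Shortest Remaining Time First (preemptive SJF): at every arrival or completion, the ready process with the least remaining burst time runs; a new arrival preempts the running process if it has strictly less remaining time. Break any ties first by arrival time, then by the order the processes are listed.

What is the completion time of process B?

4

Gantt: | A 0-1 | idle 1-3 | B 3-4 | C 4-10 | D 10-14 |
Completion: A=1  B=4  C=10  D=14
Turnaround (C−A): A=1  B=1  C=6  D=8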